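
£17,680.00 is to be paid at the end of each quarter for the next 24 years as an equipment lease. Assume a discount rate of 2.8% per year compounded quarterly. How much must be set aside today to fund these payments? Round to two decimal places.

This is an ordinary annuity: 96 payments of £17,680.00 at the end of each quarter.
Periodic rate r = 0.028/4 per quarter; n is counted in quarters.
PV = PMT × [(1 − (1+r)^−n)/r] = 17,680 × [1 − (1+r)^−96] / r = £1,232,843.72

£1,232,843.72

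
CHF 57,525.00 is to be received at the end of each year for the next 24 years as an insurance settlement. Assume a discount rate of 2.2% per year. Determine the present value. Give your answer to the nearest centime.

This is an ordinary annuity: 24 payments of CHF 57,525.00 at the end of each year.
Periodic rate r = 0.022 per year.
PV = PMT × [(1 − (1+r)^−n)/r] = 57,525 × [1 − (1+r)^−24] / r = CHF 1,063,770.41

CHF 1,063,770.41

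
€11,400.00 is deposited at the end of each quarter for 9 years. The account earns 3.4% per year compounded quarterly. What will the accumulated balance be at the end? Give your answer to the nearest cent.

€477,763.71

This is an ordinary annuity: 36 deposits of €11,400.00 at the end of each quarter.
Periodic rate r = 0.034/4 per quarter; n is counted in quarters.
FV = PMT × [((1+r)^n − 1)/r] = 11,400 × [(1+r)^36 − 1] / r = €477,763.71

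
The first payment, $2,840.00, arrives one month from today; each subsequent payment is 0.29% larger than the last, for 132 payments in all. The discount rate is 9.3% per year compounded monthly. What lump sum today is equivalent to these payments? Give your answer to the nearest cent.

Periodic rate r = 0.093/12 per month; n is counted in months.
Growing ordinary annuity: PV = PMT₁ × [1 − ((1+g)/(1+r))^n] / (r − g) = 2,840 × [1 − ((1+0.0029)/(1+r))^132] / (r − 0.0029) = $275,815.50.

$275,815.50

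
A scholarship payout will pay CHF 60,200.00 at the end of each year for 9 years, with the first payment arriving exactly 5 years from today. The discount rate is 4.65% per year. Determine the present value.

Ordinary annuity of 9 payments, first payment at period 5.
Periodic rate r = 0.0465 per year.
The ordinary-annuity PV formula values the stream one period before the first payment (period 4); discount that back 4 periods:
PV₀ = 60,200 × [1 − (1+r)^−9] / r × (1+r)^−4 = CHF 362,386.72

CHF 362,386.72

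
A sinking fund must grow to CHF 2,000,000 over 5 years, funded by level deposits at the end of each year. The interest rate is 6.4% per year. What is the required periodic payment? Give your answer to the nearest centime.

CHF 351,970.93

Level ordinary annuity; solve FV = PMT × [((1+r)^n − 1)/r] for PMT.
Periodic rate r = 0.064 per year.
With n = 5: PMT = 2,000,000 / ([((1+r)^n − 1)/r]) = CHF 351,970.93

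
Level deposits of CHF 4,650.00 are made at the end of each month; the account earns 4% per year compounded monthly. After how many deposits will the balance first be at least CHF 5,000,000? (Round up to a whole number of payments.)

458 payments

Periodic rate r = 0.04/12 per month; n is counted in months.
Ordinary annuity FV: 5,000,000 = 4,650 × [((1+r)^n − 1)/r].
(1+r)^n = 1 + 5,000,000 × r / 4,650, so n = ln(1 + 5,000,000·r/4,650) / ln(1+r) = 457.55.
Round up to a whole number of payments: n = 458.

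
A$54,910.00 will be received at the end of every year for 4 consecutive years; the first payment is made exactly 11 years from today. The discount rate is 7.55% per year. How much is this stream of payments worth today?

Ordinary annuity of 4 payments, first payment at period 11.
Periodic rate r = 0.0755 per year.
The ordinary-annuity PV formula values the stream one period before the first payment (period 10); discount that back 10 periods:
PV₀ = 54,910 × [1 − (1+r)^−4] / r × (1+r)^−10 = A$88,719.31

A$88,719.31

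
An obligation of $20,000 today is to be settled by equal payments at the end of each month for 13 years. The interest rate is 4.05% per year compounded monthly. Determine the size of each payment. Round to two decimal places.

$165.11

Level ordinary annuity; solve PV = PMT × [(1 − (1+r)^−n)/r] for PMT.
Periodic rate r = 0.0405/12 per month; n is counted in months.
With n = 156: PMT = 20,000 / ([(1 − (1+r)^−n)/r]) = $165.11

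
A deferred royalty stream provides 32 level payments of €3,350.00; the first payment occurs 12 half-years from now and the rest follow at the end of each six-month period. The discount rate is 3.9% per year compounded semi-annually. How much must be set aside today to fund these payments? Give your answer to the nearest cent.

€64,036.61

Ordinary annuity of 32 payments, first payment at period 12.
Periodic rate r = 0.039/2 per half-year; n is counted in half-years.
The ordinary-annuity PV formula values the stream one period before the first payment (period 11); discount that back 11 periods:
PV₀ = 3,350 × [1 − (1+r)^−32] / r × (1+r)^−11 = €64,036.61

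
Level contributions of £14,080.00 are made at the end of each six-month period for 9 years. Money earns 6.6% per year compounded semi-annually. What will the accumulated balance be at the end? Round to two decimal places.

£338,743.99

This is an ordinary annuity: 18 deposits of £14,080.00 at the end of each six-month period.
Periodic rate r = 0.066/2 per half-year; n is counted in half-years.
FV = PMT × [((1+r)^n − 1)/r] = 14,080 × [(1+r)^18 − 1] / r = £338,743.99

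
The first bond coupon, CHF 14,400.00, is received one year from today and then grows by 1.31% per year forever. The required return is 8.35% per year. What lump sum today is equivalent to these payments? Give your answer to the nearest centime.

Periodic rate r = 0.0835 per year.
Growing perpetuity (Gordon): PV = PMT₁ / (r − g) = 14,400 / (r − 0.0131) = CHF 204,545.45.

CHF 204,545.45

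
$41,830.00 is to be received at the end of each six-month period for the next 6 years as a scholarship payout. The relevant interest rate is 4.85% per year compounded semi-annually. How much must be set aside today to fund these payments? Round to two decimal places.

This is an ordinary annuity: 12 payments of $41,830.00 at the end of each six-month period.
Periodic rate r = 0.0485/2 per half-year; n is counted in half-years.
PV = PMT × [(1 − (1+r)^−n)/r] = 41,830 × [1 − (1+r)^−12] / r = $431,037.32

$431,037.32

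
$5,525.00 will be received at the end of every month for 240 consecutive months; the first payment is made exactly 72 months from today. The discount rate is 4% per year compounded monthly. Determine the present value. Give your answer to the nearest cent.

$719,882.56

Ordinary annuity of 240 payments, first payment at period 72.
Periodic rate r = 0.04/12 per month; n is counted in months.
The ordinary-annuity PV formula values the stream one period before the first payment (period 71); discount that back 71 periods:
PV₀ = 5,525 × [1 − (1+r)^−240] / r × (1+r)^−71 = $719,882.56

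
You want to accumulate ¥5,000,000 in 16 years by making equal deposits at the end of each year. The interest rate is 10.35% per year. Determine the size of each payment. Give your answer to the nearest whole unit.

¥134,957

Level ordinary annuity; solve FV = PMT × [((1+r)^n − 1)/r] for PMT.
Periodic rate r = 0.1035 per year.
With n = 16: PMT = 5,000,000 / ([((1+r)^n − 1)/r]) = ¥134,957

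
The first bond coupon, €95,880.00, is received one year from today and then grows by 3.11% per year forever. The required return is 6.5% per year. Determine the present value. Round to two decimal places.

Periodic rate r = 0.065 per year.
Growing perpetuity (Gordon): PV = PMT₁ / (r − g) = 95,880 / (r − 0.0311) = €2,828,318.58.

€2,828,318.58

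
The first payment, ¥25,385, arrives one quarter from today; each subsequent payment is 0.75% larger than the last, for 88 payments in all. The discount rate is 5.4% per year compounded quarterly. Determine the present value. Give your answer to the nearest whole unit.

¥1,721,834

Periodic rate r = 0.054/4 per quarter; n is counted in quarters.
Growing ordinary annuity: PV = PMT₁ × [1 − ((1+g)/(1+r))^n] / (r − g) = 25,385 × [1 − ((1+0.0075)/(1+r))^88] / (r − 0.0075) = ¥1,721,834.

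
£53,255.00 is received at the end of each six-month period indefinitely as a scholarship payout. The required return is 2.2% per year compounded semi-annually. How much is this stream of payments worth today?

Periodic rate r = 0.022/2 per half-year.
Level perpetuity: PV = PMT / r = 53,255 / (0.022/2) = £4,841,363.64.

£4,841,363.64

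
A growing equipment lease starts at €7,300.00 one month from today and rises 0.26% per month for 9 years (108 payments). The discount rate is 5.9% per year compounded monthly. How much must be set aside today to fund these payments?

€695,207.65

Periodic rate r = 0.059/12 per month; n is counted in months.
Growing ordinary annuity: PV = PMT₁ × [1 − ((1+g)/(1+r))^n] / (r − g) = 7,300 × [1 − ((1+0.0026)/(1+r))^108] / (r − 0.0026) = €695,207.65.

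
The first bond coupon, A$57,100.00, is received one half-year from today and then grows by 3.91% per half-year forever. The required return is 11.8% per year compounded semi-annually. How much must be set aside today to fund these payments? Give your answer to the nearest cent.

Periodic rate r = 0.118/2 per half-year.
Growing perpetuity (Gordon): PV = PMT₁ / (r − g) = 57,100 / (r − 0.0391) = A$2,869,346.73.

A$2,869,346.73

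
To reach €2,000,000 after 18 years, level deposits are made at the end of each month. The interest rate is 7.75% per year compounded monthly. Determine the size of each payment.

Level ordinary annuity; solve FV = PMT × [((1+r)^n − 1)/r] for PMT.
Periodic rate r = 0.0775/12 per month; n is counted in months.
With n = 216: PMT = 2,000,000 / ([((1+r)^n − 1)/r]) = €4,281.41

€4,281.41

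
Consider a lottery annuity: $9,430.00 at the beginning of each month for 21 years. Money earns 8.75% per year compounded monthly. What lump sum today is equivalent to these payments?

$1,093,892.48

This is an annuity due: 252 payments of $9,430.00 at the beginning of each month.
Periodic rate r = 0.0875/12 per month; n is counted in months.
PV = PMT × [(1 − (1+r)^−n)/r] × (1+r) = 9,430 × [1 − (1+r)^−252] / r × (1+r) = $1,093,892.48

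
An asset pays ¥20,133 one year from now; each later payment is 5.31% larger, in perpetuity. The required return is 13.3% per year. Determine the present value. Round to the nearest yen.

¥251,977

Periodic rate r = 0.133 per year.
Growing perpetuity (Gordon): PV = PMT₁ / (r − g) = 20,133 / (r − 0.0531) = ¥251,977.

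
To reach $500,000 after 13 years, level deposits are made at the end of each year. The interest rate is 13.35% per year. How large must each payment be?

$16,284.70

Level ordinary annuity; solve FV = PMT × [((1+r)^n − 1)/r] for PMT.
Periodic rate r = 0.1335 per year.
With n = 13: PMT = 500,000 / ([((1+r)^n − 1)/r]) = $16,284.70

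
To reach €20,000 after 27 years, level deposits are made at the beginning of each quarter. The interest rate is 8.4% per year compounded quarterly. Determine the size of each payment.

€48.76

Level annuity due; solve FV = PMT × [((1+r)^n − 1)/r] × (1+r) for PMT.
Periodic rate r = 0.084/4 per quarter; n is counted in quarters.
With n = 108: PMT = 20,000 / ([((1+r)^n − 1)/r] × (1+r)) = €48.76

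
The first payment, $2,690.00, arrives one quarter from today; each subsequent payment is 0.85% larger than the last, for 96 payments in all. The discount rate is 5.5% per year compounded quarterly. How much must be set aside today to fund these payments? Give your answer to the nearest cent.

Periodic rate r = 0.055/4 per quarter; n is counted in quarters.
Growing ordinary annuity: PV = PMT₁ × [1 − ((1+g)/(1+r))^n] / (r − g) = 2,690 × [1 − ((1+0.0085)/(1+r))^96] / (r − 0.0085) = $201,125.93.

$201,125.93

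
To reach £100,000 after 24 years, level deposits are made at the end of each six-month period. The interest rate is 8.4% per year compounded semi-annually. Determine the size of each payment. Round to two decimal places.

Level ordinary annuity; solve FV = PMT × [((1+r)^n − 1)/r] for PMT.
Periodic rate r = 0.084/2 per half-year; n is counted in half-years.
With n = 48: PMT = 100,000 / ([((1+r)^n − 1)/r]) = £676.84

£676.84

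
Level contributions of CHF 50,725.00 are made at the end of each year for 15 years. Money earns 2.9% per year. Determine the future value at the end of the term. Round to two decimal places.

This is an ordinary annuity: 15 deposits of CHF 50,725.00 at the end of each year.
Periodic rate r = 0.029 per year.
FV = PMT × [((1+r)^n − 1)/r] = 50,725 × [(1+r)^15 − 1] / r = CHF 936,544.63

CHF 936,544.63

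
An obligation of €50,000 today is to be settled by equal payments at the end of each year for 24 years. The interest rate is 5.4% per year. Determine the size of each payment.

Level ordinary annuity; solve PV = PMT × [(1 − (1+r)^−n)/r] for PMT.
Periodic rate r = 0.054 per year.
With n = 24: PMT = 50,000 / ([(1 − (1+r)^−n)/r]) = €3,765.82

€3,765.82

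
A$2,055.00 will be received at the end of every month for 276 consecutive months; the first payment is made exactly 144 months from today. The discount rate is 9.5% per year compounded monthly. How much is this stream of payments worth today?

Ordinary annuity of 276 payments, first payment at period 144.
Periodic rate r = 0.095/12 per month; n is counted in months.
The ordinary-annuity PV formula values the stream one period before the first payment (period 143); discount that back 143 periods:
PV₀ = 2,055 × [1 − (1+r)^−276] / r × (1+r)^−143 = A$74,516.30

A$74,516.30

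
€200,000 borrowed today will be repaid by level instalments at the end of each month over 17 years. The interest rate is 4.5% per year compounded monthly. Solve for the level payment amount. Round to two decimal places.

Level ordinary annuity; solve PV = PMT × [(1 − (1+r)^−n)/r] for PMT.
Periodic rate r = 0.045/12 per month; n is counted in months.
With n = 204: PMT = 200,000 / ([(1 − (1+r)^−n)/r]) = €1,404.49

€1,404.49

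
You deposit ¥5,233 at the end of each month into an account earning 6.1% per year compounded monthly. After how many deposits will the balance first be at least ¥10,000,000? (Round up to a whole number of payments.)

468 payments

Periodic rate r = 0.061/12 per month; n is counted in months.
Ordinary annuity FV: 10,000,000 = 5,233 × [((1+r)^n − 1)/r].
(1+r)^n = 1 + 10,000,000 × r / 5,233, so n = ln(1 + 10,000,000·r/5,233) / ln(1+r) = 467.72.
Round up to a whole number of payments: n = 468.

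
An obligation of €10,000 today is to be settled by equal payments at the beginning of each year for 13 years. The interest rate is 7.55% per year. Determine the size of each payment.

€1,147.45

Level annuity due; solve PV = PMT × [(1 − (1+r)^−n)/r] × (1+r) for PMT.
Periodic rate r = 0.0755 per year.
With n = 13: PMT = 10,000 / ([(1 − (1+r)^−n)/r] × (1+r)) = €1,147.45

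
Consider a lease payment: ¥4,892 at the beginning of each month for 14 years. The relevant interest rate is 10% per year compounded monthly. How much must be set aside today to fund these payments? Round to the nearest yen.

This is an annuity due: 168 payments of ¥4,892 at the beginning of each month.
Periodic rate r = 0.1/12 per month; n is counted in months.
PV = PMT × [(1 − (1+r)^−n)/r] × (1+r) = 4,892 × [1 − (1+r)^−168] / r × (1+r) = ¥445,114

¥445,114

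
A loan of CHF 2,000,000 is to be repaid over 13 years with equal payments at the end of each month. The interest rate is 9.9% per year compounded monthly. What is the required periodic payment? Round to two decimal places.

CHF 22,839.25

Level ordinary annuity; solve PV = PMT × [(1 − (1+r)^−n)/r] for PMT.
Periodic rate r = 0.099/12 per month; n is counted in months.
With n = 156: PMT = 2,000,000 / ([(1 − (1+r)^−n)/r]) = CHF 22,839.25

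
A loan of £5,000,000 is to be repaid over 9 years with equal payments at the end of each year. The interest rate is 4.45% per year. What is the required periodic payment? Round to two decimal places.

Level ordinary annuity; solve PV = PMT × [(1 − (1+r)^−n)/r] for PMT.
Periodic rate r = 0.0445 per year.
With n = 9: PMT = 5,000,000 / ([(1 − (1+r)^−n)/r]) = £686,323.90

£686,323.90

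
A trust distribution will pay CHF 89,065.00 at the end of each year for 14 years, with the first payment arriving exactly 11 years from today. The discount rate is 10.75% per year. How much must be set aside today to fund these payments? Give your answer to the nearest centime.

CHF 226,985.22

Ordinary annuity of 14 payments, first payment at period 11.
Periodic rate r = 0.1075 per year.
The ordinary-annuity PV formula values the stream one period before the first payment (period 10); discount that back 10 periods:
PV₀ = 89,065 × [1 − (1+r)^−14] / r × (1+r)^−10 = CHF 226,985.22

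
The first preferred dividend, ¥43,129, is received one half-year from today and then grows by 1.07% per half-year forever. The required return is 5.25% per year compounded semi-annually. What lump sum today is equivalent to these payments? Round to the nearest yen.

Periodic rate r = 0.0525/2 per half-year.
Growing perpetuity (Gordon): PV = PMT₁ / (r − g) = 43,129 / (r − 0.0107) = ¥2,773,569.

¥2,773,569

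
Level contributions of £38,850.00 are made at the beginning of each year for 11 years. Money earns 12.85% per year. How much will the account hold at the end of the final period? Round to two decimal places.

This is an annuity due: 11 deposits of £38,850.00 at the beginning of each year.
Periodic rate r = 0.1285 per year.
FV = PMT × [((1+r)^n − 1)/r] × (1+r) = 38,850 × [(1+r)^11 − 1] / r × (1+r) = £948,568.70

£948,568.70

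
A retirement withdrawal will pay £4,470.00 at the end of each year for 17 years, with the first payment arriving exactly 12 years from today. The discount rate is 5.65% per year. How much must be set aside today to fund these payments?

Ordinary annuity of 17 payments, first payment at period 12.
Periodic rate r = 0.0565 per year.
The ordinary-annuity PV formula values the stream one period before the first payment (period 11); discount that back 11 periods:
PV₀ = 4,470 × [1 − (1+r)^−17] / r × (1+r)^−11 = £26,241.94

£26,241.94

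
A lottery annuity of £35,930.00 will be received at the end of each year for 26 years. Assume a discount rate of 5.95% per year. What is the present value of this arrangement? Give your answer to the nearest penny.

£469,491.54

This is an ordinary annuity: 26 payments of £35,930.00 at the end of each year.
Periodic rate r = 0.0595 per year.
PV = PMT × [(1 − (1+r)^−n)/r] = 35,930 × [1 − (1+r)^−26] / r = £469,491.54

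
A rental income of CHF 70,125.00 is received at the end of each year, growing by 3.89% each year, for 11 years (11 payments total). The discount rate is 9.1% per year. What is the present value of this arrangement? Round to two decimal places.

CHF 560,237.90

Periodic rate r = 0.091 per year.
Growing ordinary annuity: PV = PMT₁ × [1 − ((1+g)/(1+r))^n] / (r − g) = 70,125 × [1 − ((1+0.0389)/(1+r))^11] / (r − 0.0389) = CHF 560,237.90.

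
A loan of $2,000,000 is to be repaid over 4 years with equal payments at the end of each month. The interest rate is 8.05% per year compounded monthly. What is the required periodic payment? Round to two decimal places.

Level ordinary annuity; solve PV = PMT × [(1 − (1+r)^−n)/r] for PMT.
Periodic rate r = 0.0805/12 per month; n is counted in months.
With n = 48: PMT = 2,000,000 / ([(1 − (1+r)^−n)/r]) = $48,872.80

$48,872.80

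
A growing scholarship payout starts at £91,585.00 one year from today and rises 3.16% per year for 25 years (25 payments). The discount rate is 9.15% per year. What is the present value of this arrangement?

Periodic rate r = 0.0915 per year.
Growing ordinary annuity: PV = PMT₁ × [1 − ((1+g)/(1+r))^n] / (r − g) = 91,585 × [1 − ((1+0.0316)/(1+r))^25] / (r − 0.0316) = £1,156,069.25.

£1,156,069.25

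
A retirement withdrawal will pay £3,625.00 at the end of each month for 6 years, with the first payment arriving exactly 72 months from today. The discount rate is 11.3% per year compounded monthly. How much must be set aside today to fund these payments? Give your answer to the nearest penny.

£97,111.98

Ordinary annuity of 72 payments, first payment at period 72.
Periodic rate r = 0.113/12 per month; n is counted in months.
The ordinary-annuity PV formula values the stream one period before the first payment (period 71); discount that back 71 periods:
PV₀ = 3,625 × [1 − (1+r)^−72] / r × (1+r)^−71 = £97,111.98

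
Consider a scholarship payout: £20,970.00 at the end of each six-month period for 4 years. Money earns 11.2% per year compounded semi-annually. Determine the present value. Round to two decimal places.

£132,306.15

This is an ordinary annuity: 8 payments of £20,970.00 at the end of each six-month period.
Periodic rate r = 0.112/2 per half-year; n is counted in half-years.
PV = PMT × [(1 − (1+r)^−n)/r] = 20,970 × [1 − (1+r)^−8] / r = £132,306.15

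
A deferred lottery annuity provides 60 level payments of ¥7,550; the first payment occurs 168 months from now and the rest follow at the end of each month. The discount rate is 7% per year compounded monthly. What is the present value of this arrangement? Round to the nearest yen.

Ordinary annuity of 60 payments, first payment at period 168.
Periodic rate r = 0.07/12 per month; n is counted in months.
The ordinary-annuity PV formula values the stream one period before the first payment (period 167); discount that back 167 periods:
PV₀ = 7,550 × [1 − (1+r)^−60] / r × (1+r)^−167 = ¥144,348

¥144,348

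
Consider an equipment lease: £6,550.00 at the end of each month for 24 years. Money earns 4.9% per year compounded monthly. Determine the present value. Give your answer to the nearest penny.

This is an ordinary annuity: 288 payments of £6,550.00 at the end of each month.
Periodic rate r = 0.049/12 per month; n is counted in months.
PV = PMT × [(1 − (1+r)^−n)/r] = 6,550 × [1 − (1+r)^−288] / r = £1,108,019.51

£1,108,019.51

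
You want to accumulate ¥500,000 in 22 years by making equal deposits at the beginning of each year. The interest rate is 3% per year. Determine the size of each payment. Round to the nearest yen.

¥15,897

Level annuity due; solve FV = PMT × [((1+r)^n − 1)/r] × (1+r) for PMT.
Periodic rate r = 0.03 per year.
With n = 22: PMT = 500,000 / ([((1+r)^n − 1)/r] × (1+r)) = ¥15,897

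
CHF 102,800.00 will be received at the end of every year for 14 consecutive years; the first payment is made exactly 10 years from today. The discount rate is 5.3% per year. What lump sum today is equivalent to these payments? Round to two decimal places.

CHF 627,224.67

Ordinary annuity of 14 payments, first payment at period 10.
Periodic rate r = 0.053 per year.
The ordinary-annuity PV formula values the stream one period before the first payment (period 9); discount that back 9 periods:
PV₀ = 102,800 × [1 − (1+r)^−14] / r × (1+r)^−9 = CHF 627,224.67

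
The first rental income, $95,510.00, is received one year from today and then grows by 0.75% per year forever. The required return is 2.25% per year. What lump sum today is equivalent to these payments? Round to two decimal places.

$6,367,333.33

Periodic rate r = 0.0225 per year.
Growing perpetuity (Gordon): PV = PMT₁ / (r − g) = 95,510 / (r − 0.0075) = $6,367,333.33.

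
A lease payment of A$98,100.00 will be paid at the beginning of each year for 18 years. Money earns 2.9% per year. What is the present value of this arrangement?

This is an annuity due: 18 payments of A$98,100.00 at the beginning of each year.
Periodic rate r = 0.029 per year.
PV = PMT × [(1 − (1+r)^−n)/r] × (1+r) = 98,100 × [1 − (1+r)^−18] / r × (1+r) = A$1,400,157.80

A$1,400,157.80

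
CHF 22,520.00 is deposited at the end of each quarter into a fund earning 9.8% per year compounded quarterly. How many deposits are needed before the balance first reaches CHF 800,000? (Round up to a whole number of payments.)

Periodic rate r = 0.098/4 per quarter; n is counted in quarters.
Ordinary annuity FV: 800,000 = 22,520 × [((1+r)^n − 1)/r].
(1+r)^n = 1 + 800,000 × r / 22,520, so n = ln(1 + 800,000·r/22,520) / ln(1+r) = 25.87.
Round up to a whole number of payments: n = 26.

26 payments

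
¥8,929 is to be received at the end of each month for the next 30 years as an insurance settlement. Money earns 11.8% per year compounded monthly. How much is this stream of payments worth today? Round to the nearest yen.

This is an ordinary annuity: 360 payments of ¥8,929 at the end of each month.
Periodic rate r = 0.118/12 per month; n is counted in months.
PV = PMT × [(1 − (1+r)^−n)/r] = 8,929 × [1 − (1+r)^−360] / r = ¥881,229

¥881,229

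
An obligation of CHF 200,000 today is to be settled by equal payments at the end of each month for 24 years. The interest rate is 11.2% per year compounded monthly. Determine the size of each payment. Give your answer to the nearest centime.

CHF 2,004.73

Level ordinary annuity; solve PV = PMT × [(1 − (1+r)^−n)/r] for PMT.
Periodic rate r = 0.112/12 per month; n is counted in months.
With n = 288: PMT = 200,000 / ([(1 − (1+r)^−n)/r]) = CHF 2,004.73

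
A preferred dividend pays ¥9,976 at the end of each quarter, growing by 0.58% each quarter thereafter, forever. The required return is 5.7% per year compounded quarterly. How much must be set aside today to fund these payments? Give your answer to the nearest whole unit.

¥1,180,592

Periodic rate r = 0.057/4 per quarter.
Growing perpetuity (Gordon): PV = PMT₁ / (r − g) = 9,976 / (r − 0.0058) = ¥1,180,592.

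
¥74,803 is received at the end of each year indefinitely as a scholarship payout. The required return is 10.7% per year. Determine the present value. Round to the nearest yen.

¥699,093

Periodic rate r = 0.107 per year.
Level perpetuity: PV = PMT / r = 74,803 / (0.107) = ¥699,093.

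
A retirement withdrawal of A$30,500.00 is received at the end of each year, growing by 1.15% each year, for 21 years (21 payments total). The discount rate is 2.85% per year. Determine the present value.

Periodic rate r = 0.0285 per year.
Growing ordinary annuity: PV = PMT₁ × [1 − ((1+g)/(1+r))^n] / (r − g) = 30,500 × [1 − ((1+0.0115)/(1+r))^21] / (r − 0.0115) = A$529,834.55.

A$529,834.55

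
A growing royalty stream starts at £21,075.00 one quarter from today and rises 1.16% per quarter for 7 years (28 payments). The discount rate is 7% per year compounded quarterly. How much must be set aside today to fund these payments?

Periodic rate r = 0.07/4 per quarter; n is counted in quarters.
Growing ordinary annuity: PV = PMT₁ × [1 − ((1+g)/(1+r))^n] / (r − g) = 21,075 × [1 − ((1+0.0116)/(1+r))^28] / (r − 0.0116) = £536,753.28.

£536,753.28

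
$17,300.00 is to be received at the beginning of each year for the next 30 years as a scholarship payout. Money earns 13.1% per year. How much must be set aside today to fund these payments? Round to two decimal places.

$145,642.64

This is an annuity due: 30 payments of $17,300.00 at the beginning of each year.
Periodic rate r = 0.131 per year.
PV = PMT × [(1 − (1+r)^−n)/r] × (1+r) = 17,300 × [1 − (1+r)^−30] / r × (1+r) = $145,642.64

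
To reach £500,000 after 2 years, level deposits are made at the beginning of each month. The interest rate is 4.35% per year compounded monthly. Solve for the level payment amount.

Level annuity due; solve FV = PMT × [((1+r)^n − 1)/r] × (1+r) for PMT.
Periodic rate r = 0.0435/12 per month; n is counted in months.
With n = 24: PMT = 500,000 / ([((1+r)^n − 1)/r] × (1+r)) = £19,905.78

£19,905.78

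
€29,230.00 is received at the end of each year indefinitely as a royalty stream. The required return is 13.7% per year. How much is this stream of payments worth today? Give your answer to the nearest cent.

Periodic rate r = 0.137 per year.
Level perpetuity: PV = PMT / r = 29,230 / (0.137) = €213,357.66.

€213,357.66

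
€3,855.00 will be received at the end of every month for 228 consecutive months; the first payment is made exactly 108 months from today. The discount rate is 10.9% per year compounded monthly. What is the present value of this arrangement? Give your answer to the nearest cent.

€140,760.10

Ordinary annuity of 228 payments, first payment at period 108.
Periodic rate r = 0.109/12 per month; n is counted in months.
The ordinary-annuity PV formula values the stream one period before the first payment (period 107); discount that back 107 periods:
PV₀ = 3,855 × [1 − (1+r)^−228] / r × (1+r)^−107 = €140,760.10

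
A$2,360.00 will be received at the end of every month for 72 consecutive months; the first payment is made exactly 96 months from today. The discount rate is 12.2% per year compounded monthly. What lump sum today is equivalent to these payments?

A$45,931.97

Ordinary annuity of 72 payments, first payment at period 96.
Periodic rate r = 0.122/12 per month; n is counted in months.
The ordinary-annuity PV formula values the stream one period before the first payment (period 95); discount that back 95 periods:
PV₀ = 2,360 × [1 − (1+r)^−72] / r × (1+r)^−95 = A$45,931.97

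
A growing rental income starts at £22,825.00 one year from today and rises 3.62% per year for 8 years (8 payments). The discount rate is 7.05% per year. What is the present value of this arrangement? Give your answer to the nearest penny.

£152,623.58

Periodic rate r = 0.0705 per year.
Growing ordinary annuity: PV = PMT₁ × [1 − ((1+g)/(1+r))^n] / (r − g) = 22,825 × [1 − ((1+0.0362)/(1+r))^8] / (r − 0.0362) = £152,623.58.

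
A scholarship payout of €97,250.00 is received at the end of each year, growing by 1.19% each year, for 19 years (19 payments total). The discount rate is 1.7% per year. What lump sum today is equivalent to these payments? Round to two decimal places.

Periodic rate r = 0.017 per year.
Growing ordinary annuity: PV = PMT₁ × [1 − ((1+g)/(1+r))^n] / (r − g) = 97,250 × [1 − ((1+0.0119)/(1+r))^19] / (r − 0.0119) = €1,737,147.44.

€1,737,147.44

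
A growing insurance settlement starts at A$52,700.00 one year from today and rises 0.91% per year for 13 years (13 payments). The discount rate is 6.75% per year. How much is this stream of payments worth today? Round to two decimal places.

A$468,127.13

Periodic rate r = 0.0675 per year.
Growing ordinary annuity: PV = PMT₁ × [1 − ((1+g)/(1+r))^n] / (r − g) = 52,700 × [1 − ((1+0.0091)/(1+r))^13] / (r − 0.0091) = A$468,127.13.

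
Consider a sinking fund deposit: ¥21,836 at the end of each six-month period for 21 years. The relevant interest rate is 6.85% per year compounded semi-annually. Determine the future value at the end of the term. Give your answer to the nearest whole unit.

This is an ordinary annuity: 42 deposits of ¥21,836 at the end of each six-month period.
Periodic rate r = 0.0685/2 per half-year; n is counted in half-years.
FV = PMT × [((1+r)^n − 1)/r] = 21,836 × [(1+r)^42 − 1] / r = ¥1,985,371

¥1,985,371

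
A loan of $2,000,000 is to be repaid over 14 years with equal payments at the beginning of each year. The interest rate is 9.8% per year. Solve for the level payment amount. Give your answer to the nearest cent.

$244,571.67

Level annuity due; solve PV = PMT × [(1 − (1+r)^−n)/r] × (1+r) for PMT.
Periodic rate r = 0.098 per year.
With n = 14: PMT = 2,000,000 / ([(1 − (1+r)^−n)/r] × (1+r)) = $244,571.67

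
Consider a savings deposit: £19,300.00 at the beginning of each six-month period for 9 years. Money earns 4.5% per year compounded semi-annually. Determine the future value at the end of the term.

£432,037.25

This is an annuity due: 18 deposits of £19,300.00 at the beginning of each six-month period.
Periodic rate r = 0.045/2 per half-year; n is counted in half-years.
FV = PMT × [((1+r)^n − 1)/r] × (1+r) = 19,300 × [(1+r)^18 − 1] / r × (1+r) = £432,037.25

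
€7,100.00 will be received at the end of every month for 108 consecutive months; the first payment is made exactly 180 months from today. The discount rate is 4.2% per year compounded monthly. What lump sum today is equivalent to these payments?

Ordinary annuity of 108 payments, first payment at period 180.
Periodic rate r = 0.042/12 per month; n is counted in months.
The ordinary-annuity PV formula values the stream one period before the first payment (period 179); discount that back 179 periods:
PV₀ = 7,100 × [1 − (1+r)^−108] / r × (1+r)^−179 = €341,151.98

€341,151.98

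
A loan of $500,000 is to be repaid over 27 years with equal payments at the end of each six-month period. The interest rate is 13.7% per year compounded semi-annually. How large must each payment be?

Level ordinary annuity; solve PV = PMT × [(1 − (1+r)^−n)/r] for PMT.
Periodic rate r = 0.137/2 per half-year; n is counted in half-years.
With n = 54: PMT = 500,000 / ([(1 − (1+r)^−n)/r]) = $35,234.33

$35,234.33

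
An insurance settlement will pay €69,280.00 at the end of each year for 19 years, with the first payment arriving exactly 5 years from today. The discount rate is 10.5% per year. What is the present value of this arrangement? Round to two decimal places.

Ordinary annuity of 19 payments, first payment at period 5.
Periodic rate r = 0.105 per year.
The ordinary-annuity PV formula values the stream one period before the first payment (period 4); discount that back 4 periods:
PV₀ = 69,280 × [1 − (1+r)^−19] / r × (1+r)^−4 = €376,169.78

€376,169.78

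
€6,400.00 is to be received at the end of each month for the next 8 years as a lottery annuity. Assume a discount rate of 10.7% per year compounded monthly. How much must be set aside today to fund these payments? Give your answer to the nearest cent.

€411,653.02

This is an ordinary annuity: 96 payments of €6,400.00 at the end of each month.
Periodic rate r = 0.107/12 per month; n is counted in months.
PV = PMT × [(1 − (1+r)^−n)/r] = 6,400 × [1 − (1+r)^−96] / r = €411,653.02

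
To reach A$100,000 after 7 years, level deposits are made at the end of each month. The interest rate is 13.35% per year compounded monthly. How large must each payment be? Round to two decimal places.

Level ordinary annuity; solve FV = PMT × [((1+r)^n − 1)/r] for PMT.
Periodic rate r = 0.1335/12 per month; n is counted in months.
With n = 84: PMT = 100,000 / ([((1+r)^n − 1)/r]) = A$725.78

A$725.78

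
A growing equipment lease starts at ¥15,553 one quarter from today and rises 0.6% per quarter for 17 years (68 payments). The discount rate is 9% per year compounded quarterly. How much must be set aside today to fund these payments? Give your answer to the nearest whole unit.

¥630,798

Periodic rate r = 0.09/4 per quarter; n is counted in quarters.
Growing ordinary annuity: PV = PMT₁ × [1 − ((1+g)/(1+r))^n] / (r − g) = 15,553 × [1 − ((1+0.006)/(1+r))^68] / (r − 0.006) = ¥630,798.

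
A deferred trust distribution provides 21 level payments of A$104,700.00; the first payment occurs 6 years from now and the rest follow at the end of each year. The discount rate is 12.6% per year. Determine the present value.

Ordinary annuity of 21 payments, first payment at period 6.
Periodic rate r = 0.126 per year.
The ordinary-annuity PV formula values the stream one period before the first payment (period 5); discount that back 5 periods:
PV₀ = 104,700 × [1 − (1+r)^−21] / r × (1+r)^−5 = A$421,093.56

A$421,093.56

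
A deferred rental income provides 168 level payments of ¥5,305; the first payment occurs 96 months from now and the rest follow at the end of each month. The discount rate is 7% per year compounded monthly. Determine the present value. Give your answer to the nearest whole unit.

Ordinary annuity of 168 payments, first payment at period 96.
Periodic rate r = 0.07/12 per month; n is counted in months.
The ordinary-annuity PV formula values the stream one period before the first payment (period 95); discount that back 95 periods:
PV₀ = 5,305 × [1 − (1+r)^−168] / r × (1+r)^−95 = ¥326,374

¥326,374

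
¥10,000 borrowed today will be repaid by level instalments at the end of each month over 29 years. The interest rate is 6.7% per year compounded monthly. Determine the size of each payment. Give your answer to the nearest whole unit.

¥65

Level ordinary annuity; solve PV = PMT × [(1 − (1+r)^−n)/r] for PMT.
Periodic rate r = 0.067/12 per month; n is counted in months.
With n = 348: PMT = 10,000 / ([(1 − (1+r)^−n)/r]) = ¥65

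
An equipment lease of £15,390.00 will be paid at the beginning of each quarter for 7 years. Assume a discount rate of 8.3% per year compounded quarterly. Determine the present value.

£331,089.08

This is an annuity due: 28 payments of £15,390.00 at the beginning of each quarter.
Periodic rate r = 0.083/4 per quarter; n is counted in quarters.
PV = PMT × [(1 − (1+r)^−n)/r] × (1+r) = 15,390 × [1 − (1+r)^−28] / r × (1+r) = £331,089.08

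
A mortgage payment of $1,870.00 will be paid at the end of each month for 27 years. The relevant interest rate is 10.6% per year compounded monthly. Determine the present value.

$199,445.64

This is an ordinary annuity: 324 payments of $1,870.00 at the end of each month.
Periodic rate r = 0.106/12 per month; n is counted in months.
PV = PMT × [(1 − (1+r)^−n)/r] = 1,870 × [1 − (1+r)^−324] / r = $199,445.64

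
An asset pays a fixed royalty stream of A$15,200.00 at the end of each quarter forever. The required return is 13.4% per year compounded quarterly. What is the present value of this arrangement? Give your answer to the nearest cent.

Periodic rate r = 0.134/4 per quarter.
Level perpetuity: PV = PMT / r = 15,200 / (0.134/4) = A$453,731.34.

A$453,731.34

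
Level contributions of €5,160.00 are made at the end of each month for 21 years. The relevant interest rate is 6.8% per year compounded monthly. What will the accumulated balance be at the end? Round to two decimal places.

€2,871,607.58

This is an ordinary annuity: 252 deposits of €5,160.00 at the end of each month.
Periodic rate r = 0.068/12 per month; n is counted in months.
FV = PMT × [((1+r)^n − 1)/r] = 5,160 × [(1+r)^252 − 1] / r = €2,871,607.58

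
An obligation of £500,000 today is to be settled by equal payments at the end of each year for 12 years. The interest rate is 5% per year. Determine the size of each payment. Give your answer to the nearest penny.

Level ordinary annuity; solve PV = PMT × [(1 − (1+r)^−n)/r] for PMT.
Periodic rate r = 0.05 per year.
With n = 12: PMT = 500,000 / ([(1 − (1+r)^−n)/r]) = £56,412.71

£56,412.71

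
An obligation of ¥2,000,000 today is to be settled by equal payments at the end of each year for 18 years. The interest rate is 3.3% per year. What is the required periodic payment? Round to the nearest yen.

¥149,131

Level ordinary annuity; solve PV = PMT × [(1 − (1+r)^−n)/r] for PMT.
Periodic rate r = 0.033 per year.
With n = 18: PMT = 2,000,000 / ([(1 − (1+r)^−n)/r]) = ¥149,131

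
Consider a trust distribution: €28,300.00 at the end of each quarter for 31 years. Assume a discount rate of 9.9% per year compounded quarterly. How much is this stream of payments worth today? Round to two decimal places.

This is an ordinary annuity: 124 payments of €28,300.00 at the end of each quarter.
Periodic rate r = 0.099/4 per quarter; n is counted in quarters.
PV = PMT × [(1 − (1+r)^−n)/r] = 28,300 × [1 − (1+r)^−124] / r = €1,088,278.91

€1,088,278.91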